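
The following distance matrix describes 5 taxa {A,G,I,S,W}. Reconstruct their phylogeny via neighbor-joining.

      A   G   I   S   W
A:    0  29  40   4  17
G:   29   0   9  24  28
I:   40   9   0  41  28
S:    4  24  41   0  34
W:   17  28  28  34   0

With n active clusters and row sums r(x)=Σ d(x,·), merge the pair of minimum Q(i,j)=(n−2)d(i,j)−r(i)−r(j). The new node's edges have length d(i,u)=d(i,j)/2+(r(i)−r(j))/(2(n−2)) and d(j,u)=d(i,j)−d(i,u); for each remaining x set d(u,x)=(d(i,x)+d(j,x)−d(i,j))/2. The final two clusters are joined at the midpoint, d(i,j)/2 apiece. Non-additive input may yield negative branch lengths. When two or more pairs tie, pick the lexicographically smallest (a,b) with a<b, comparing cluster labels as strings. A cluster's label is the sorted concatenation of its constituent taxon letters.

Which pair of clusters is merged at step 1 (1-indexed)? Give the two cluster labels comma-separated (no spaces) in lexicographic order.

A,S

step 1: merge (A,S) at d=4, Q=-181; branch lengths A→-1/6, S→25/6; new cluster AS
  updated: d(AS,G)=49/2, d(AS,I)=77/2, d(AS,W)=47/2
step 2: merge (AS,W) at d=47/2, Q=-119; branch lengths AS→27/2, W→10; new cluster ASW
  updated: d(ASW,G)=29/2, d(ASW,I)=43/2
step 3: merge (ASW,G) at d=29/2, Q=-45; branch lengths ASW→27/2, G→1; new cluster AGSW
  updated: d(AGSW,I)=8
step 4: merge (AGSW,I) at d=8; branch lengths AGSW→4, I→4; new cluster AGISW
final tree: ((((A:-1/6,S:25/6):27/2,W:10):27/2,G:1):4,I:4)
total length: 50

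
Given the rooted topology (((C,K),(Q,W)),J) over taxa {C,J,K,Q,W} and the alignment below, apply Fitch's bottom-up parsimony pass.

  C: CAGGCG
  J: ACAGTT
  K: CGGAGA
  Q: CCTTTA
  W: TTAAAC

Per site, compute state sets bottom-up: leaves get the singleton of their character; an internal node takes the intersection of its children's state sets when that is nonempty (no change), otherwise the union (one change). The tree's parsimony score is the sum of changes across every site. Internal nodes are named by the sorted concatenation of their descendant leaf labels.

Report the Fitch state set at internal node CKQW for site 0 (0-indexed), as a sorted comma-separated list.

C

CK@0: {C} ∩ {C} = {C} (intersection, +0)
QW@0: {C} ∪ {T} = {C,T} (union, +1)
CKQW@0: {C} ∩ {C,T} = {C} (intersection, +0)
CJKQW@0: {C} ∪ {A} = {A,C} (union, +1)
CK@1: {A} ∪ {G} = {A,G} (union, +1)
QW@1: {C} ∪ {T} = {C,T} (union, +1)
CKQW@1: {A,G} ∪ {C,T} = {A,C,G,T} (union, +1)
CJKQW@1: {A,C,G,T} ∩ {C} = {C} (intersection, +0)
CK@2: {G} ∩ {G} = {G} (intersection, +0)
QW@2: {T} ∪ {A} = {A,T} (union, +1)
CKQW@2: {G} ∪ {A,T} = {A,G,T} (union, +1)
CJKQW@2: {A,G,T} ∩ {A} = {A} (intersection, +0)
CK@3: {G} ∪ {A} = {A,G} (union, +1)
QW@3: {T} ∪ {A} = {A,T} (union, +1)
CKQW@3: {A,G} ∩ {A,T} = {A} (intersection, +0)
CJKQW@3: {A} ∪ {G} = {A,G} (union, +1)
CK@4: {C} ∪ {G} = {C,G} (union, +1)
QW@4: {T} ∪ {A} = {A,T} (union, +1)
CKQW@4: {C,G} ∪ {A,T} = {A,C,G,T} (union, +1)
CJKQW@4: {A,C,G,T} ∩ {T} = {T} (intersection, +0)
CK@5: {G} ∪ {A} = {A,G} (union, +1)
QW@5: {A} ∪ {C} = {A,C} (union, +1)
CKQW@5: {A,G} ∩ {A,C} = {A} (intersection, +0)
CJKQW@5: {A} ∪ {T} = {A,T} (union, +1)
per-site changes: [2, 3, 2, 3, 3, 3]; total = 16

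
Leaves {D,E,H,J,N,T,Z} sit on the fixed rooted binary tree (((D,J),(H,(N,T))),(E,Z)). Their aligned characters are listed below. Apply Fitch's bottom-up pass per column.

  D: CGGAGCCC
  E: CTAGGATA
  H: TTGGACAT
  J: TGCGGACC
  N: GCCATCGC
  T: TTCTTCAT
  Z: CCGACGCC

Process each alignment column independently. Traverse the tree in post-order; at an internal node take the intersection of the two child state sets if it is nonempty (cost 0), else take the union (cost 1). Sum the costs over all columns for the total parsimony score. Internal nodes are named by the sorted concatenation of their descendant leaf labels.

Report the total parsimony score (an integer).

25

site 0, node DJ: D={C} ∪ J={T} → {C,T} (+1)
site 0, node NT: N={G} ∪ T={T} → {G,T} (+1)
site 0, node HNT: H={T} ∩ NT={G,T} → {T} (+0)
site 0, node DHJNT: DJ={C,T} ∩ HNT={T} → {T} (+0)
site 0, node EZ: E={C} ∩ Z={C} → {C} (+0)
site 0, node DEHJNTZ: DHJNT={T} ∪ EZ={C} → {C,T} (+1)
site 1, node DJ: D={G} ∩ J={G} → {G} (+0)
site 1, node NT: N={C} ∪ T={T} → {C,T} (+1)
site 1, node HNT: H={T} ∩ NT={C,T} → {T} (+0)
site 1, node DHJNT: DJ={G} ∪ HNT={T} → {G,T} (+1)
site 1, node EZ: E={T} ∪ Z={C} → {C,T} (+1)
site 1, node DEHJNTZ: DHJNT={G,T} ∩ EZ={C,T} → {T} (+0)
site 2, node DJ: D={G} ∪ J={C} → {C,G} (+1)
site 2, node NT: N={C} ∩ T={C} → {C} (+0)
site 2, node HNT: H={G} ∪ NT={C} → {C,G} (+1)
site 2, node DHJNT: DJ={C,G} ∩ HNT={C,G} → {C,G} (+0)
site 2, node EZ: E={A} ∪ Z={G} → {A,G} (+1)
site 2, node DEHJNTZ: DHJNT={C,G} ∩ EZ={A,G} → {G} (+0)
site 3, node DJ: D={A} ∪ J={G} → {A,G} (+1)
site 3, node NT: N={A} ∪ T={T} → {A,T} (+1)
site 3, node HNT: H={G} ∪ NT={A,T} → {A,G,T} (+1)
site 3, node DHJNT: DJ={A,G} ∩ HNT={A,G,T} → {A,G} (+0)
site 3, node EZ: E={G} ∪ Z={A} → {A,G} (+1)
site 3, node DEHJNTZ: DHJNT={A,G} ∩ EZ={A,G} → {A,G} (+0)
site 4, node DJ: D={G} ∩ J={G} → {G} (+0)
site 4, node NT: N={T} ∩ T={T} → {T} (+0)
site 4, node HNT: H={A} ∪ NT={T} → {A,T} (+1)
site 4, node DHJNT: DJ={G} ∪ HNT={A,T} → {A,G,T} (+1)
site 4, node EZ: E={G} ∪ Z={C} → {C,G} (+1)
site 4, node DEHJNTZ: DHJNT={A,G,T} ∩ EZ={C,G} → {G} (+0)
site 5, node DJ: D={C} ∪ J={A} → {A,C} (+1)
site 5, node NT: N={C} ∩ T={C} → {C} (+0)
site 5, node HNT: H={C} ∩ NT={C} → {C} (+0)
site 5, node DHJNT: DJ={A,C} ∩ HNT={C} → {C} (+0)
site 5, node EZ: E={A} ∪ Z={G} → {A,G} (+1)
site 5, node DEHJNTZ: DHJNT={C} ∪ EZ={A,G} → {A,C,G} (+1)
site 6, node DJ: D={C} ∩ J={C} → {C} (+0)
site 6, node NT: N={G} ∪ T={A} → {A,G} (+1)
site 6, node HNT: H={A} ∩ NT={A,G} → {A} (+0)
site 6, node DHJNT: DJ={C} ∪ HNT={A} → {A,C} (+1)
site 6, node EZ: E={T} ∪ Z={C} → {C,T} (+1)
site 6, node DEHJNTZ: DHJNT={A,C} ∩ EZ={C,T} → {C} (+0)
site 7, node DJ: D={C} ∩ J={C} → {C} (+0)
site 7, node NT: N={C} ∪ T={T} → {C,T} (+1)
site 7, node HNT: H={T} ∩ NT={C,T} → {T} (+0)
site 7, node DHJNT: DJ={C} ∪ HNT={T} → {C,T} (+1)
site 7, node EZ: E={A} ∪ Z={C} → {A,C} (+1)
site 7, node DEHJNTZ: DHJNT={C,T} ∩ EZ={A,C} → {C} (+0)
per-site changes: [3, 3, 3, 4, 3, 3, 3, 3]; total = 25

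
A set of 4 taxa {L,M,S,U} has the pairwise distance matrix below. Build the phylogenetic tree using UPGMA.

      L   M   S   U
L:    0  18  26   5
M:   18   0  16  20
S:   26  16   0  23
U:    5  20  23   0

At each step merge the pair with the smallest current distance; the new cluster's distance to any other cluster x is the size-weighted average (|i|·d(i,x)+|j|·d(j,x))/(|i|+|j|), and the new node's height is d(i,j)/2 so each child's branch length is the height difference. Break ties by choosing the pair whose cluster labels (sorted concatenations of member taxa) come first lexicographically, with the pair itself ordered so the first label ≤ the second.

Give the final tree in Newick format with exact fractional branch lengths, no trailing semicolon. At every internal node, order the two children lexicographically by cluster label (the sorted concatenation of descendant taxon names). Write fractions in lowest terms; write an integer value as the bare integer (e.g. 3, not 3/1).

((L:5/2,U:5/2):67/8,(M:8,S:8):23/8)

1. join L+U (d=5) ⇒ LU; edges |L|=5/2, |U|=5/2
  updated: d(LU,M)=19, d(LU,S)=49/2
2. join M+S (d=16) ⇒ MS; edges |M|=8, |S|=8
  updated: d(LU,MS)=87/4
3. join LU+MS (d=87/4) ⇒ LMSU; edges |LU|=67/8, |MS|=23/8
final tree: ((L:5/2,U:5/2):67/8,(M:8,S:8):23/8)
total length: 129/4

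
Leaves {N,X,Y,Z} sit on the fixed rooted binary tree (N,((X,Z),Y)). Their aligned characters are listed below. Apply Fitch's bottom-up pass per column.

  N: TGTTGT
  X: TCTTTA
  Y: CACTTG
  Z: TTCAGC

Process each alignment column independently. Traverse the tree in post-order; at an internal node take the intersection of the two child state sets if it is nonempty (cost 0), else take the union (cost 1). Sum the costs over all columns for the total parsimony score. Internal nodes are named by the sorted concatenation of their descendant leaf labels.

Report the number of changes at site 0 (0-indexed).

XZ@0: {T} ∩ {T} = {T} (intersection, +0)
XYZ@0: {T} ∪ {C} = {C,T} (union, +1)
NXYZ@0: {T} ∩ {C,T} = {T} (intersection, +0)
XZ@1: {C} ∪ {T} = {C,T} (union, +1)
XYZ@1: {C,T} ∪ {A} = {A,C,T} (union, +1)
NXYZ@1: {G} ∪ {A,C,T} = {A,C,G,T} (union, +1)
XZ@2: {T} ∪ {C} = {C,T} (union, +1)
XYZ@2: {C,T} ∩ {C} = {C} (intersection, +0)
NXYZ@2: {T} ∪ {C} = {C,T} (union, +1)
XZ@3: {T} ∪ {A} = {A,T} (union, +1)
XYZ@3: {A,T} ∩ {T} = {T} (intersection, +0)
NXYZ@3: {T} ∩ {T} = {T} (intersection, +0)
XZ@4: {T} ∪ {G} = {G,T} (union, +1)
XYZ@4: {G,T} ∩ {T} = {T} (intersection, +0)
NXYZ@4: {G} ∪ {T} = {G,T} (union, +1)
XZ@5: {A} ∪ {C} = {A,C} (union, +1)
XYZ@5: {A,C} ∪ {G} = {A,C,G} (union, +1)
NXYZ@5: {T} ∪ {A,C,G} = {A,C,G,T} (union, +1)
per-site changes: [1, 3, 2, 1, 2, 3]; total = 12

1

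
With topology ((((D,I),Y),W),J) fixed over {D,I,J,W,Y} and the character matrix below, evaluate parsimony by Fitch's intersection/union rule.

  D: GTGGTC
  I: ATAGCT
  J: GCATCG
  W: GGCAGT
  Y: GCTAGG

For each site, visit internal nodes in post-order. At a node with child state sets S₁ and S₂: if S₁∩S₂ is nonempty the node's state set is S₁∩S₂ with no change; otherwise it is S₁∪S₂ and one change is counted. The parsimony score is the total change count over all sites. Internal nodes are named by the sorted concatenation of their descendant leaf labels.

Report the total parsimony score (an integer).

14

[col 0] DI: children D:{G}, I:{A} ∪→ {A,G}; cost 1
[col 0] DIY: children DI:{A,G}, Y:{G} ∩→ {G}; cost 0
[col 0] DIWY: children DIY:{G}, W:{G} ∩→ {G}; cost 0
[col 0] DIJWY: children DIWY:{G}, J:{G} ∩→ {G}; cost 0
[col 1] DI: children D:{T}, I:{T} ∩→ {T}; cost 0
[col 1] DIY: children DI:{T}, Y:{C} ∪→ {C,T}; cost 1
[col 1] DIWY: children DIY:{C,T}, W:{G} ∪→ {C,G,T}; cost 1
[col 1] DIJWY: children DIWY:{C,G,T}, J:{C} ∩→ {C}; cost 0
[col 2] DI: children D:{G}, I:{A} ∪→ {A,G}; cost 1
[col 2] DIY: children DI:{A,G}, Y:{T} ∪→ {A,G,T}; cost 1
[col 2] DIWY: children DIY:{A,G,T}, W:{C} ∪→ {A,C,G,T}; cost 1
[col 2] DIJWY: children DIWY:{A,C,G,T}, J:{A} ∩→ {A}; cost 0
[col 3] DI: children D:{G}, I:{G} ∩→ {G}; cost 0
[col 3] DIY: children DI:{G}, Y:{A} ∪→ {A,G}; cost 1
[col 3] DIWY: children DIY:{A,G}, W:{A} ∩→ {A}; cost 0
[col 3] DIJWY: children DIWY:{A}, J:{T} ∪→ {A,T}; cost 1
[col 4] DI: children D:{T}, I:{C} ∪→ {C,T}; cost 1
[col 4] DIY: children DI:{C,T}, Y:{G} ∪→ {C,G,T}; cost 1
[col 4] DIWY: children DIY:{C,G,T}, W:{G} ∩→ {G}; cost 0
[col 4] DIJWY: children DIWY:{G}, J:{C} ∪→ {C,G}; cost 1
[col 5] DI: children D:{C}, I:{T} ∪→ {C,T}; cost 1
[col 5] DIY: children DI:{C,T}, Y:{G} ∪→ {C,G,T}; cost 1
[col 5] DIWY: children DIY:{C,G,T}, W:{T} ∩→ {T}; cost 0
[col 5] DIJWY: children DIWY:{T}, J:{G} ∪→ {G,T}; cost 1
per-site changes: [1, 2, 3, 2, 3, 3]; total = 14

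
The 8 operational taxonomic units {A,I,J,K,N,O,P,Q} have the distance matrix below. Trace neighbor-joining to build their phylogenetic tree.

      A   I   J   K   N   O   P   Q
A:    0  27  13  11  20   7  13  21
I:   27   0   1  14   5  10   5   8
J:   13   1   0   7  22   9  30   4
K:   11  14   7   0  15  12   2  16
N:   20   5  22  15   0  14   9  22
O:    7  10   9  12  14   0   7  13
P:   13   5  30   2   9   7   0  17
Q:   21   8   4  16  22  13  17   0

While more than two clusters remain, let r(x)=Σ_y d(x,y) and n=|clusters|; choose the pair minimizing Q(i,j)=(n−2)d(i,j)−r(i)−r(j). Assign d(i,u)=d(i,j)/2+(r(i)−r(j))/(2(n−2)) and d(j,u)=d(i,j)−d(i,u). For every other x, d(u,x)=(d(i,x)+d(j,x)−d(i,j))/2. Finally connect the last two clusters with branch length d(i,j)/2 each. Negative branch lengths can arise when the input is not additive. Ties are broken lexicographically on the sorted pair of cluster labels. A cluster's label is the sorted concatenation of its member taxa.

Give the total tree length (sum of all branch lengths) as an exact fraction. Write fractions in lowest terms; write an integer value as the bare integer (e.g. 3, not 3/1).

569/16

1. join J+Q (d=4, Q=-163) ⇒ JQ; edges |J|=3/4, |Q|=13/4
  updated: d(A,JQ)=15, d(I,JQ)=5/2, d(JQ,K)=19/2, d(JQ,N)=20, d(JQ,O)=9, d(JQ,P)=43/2
2. join I+JQ (d=5/2, Q=-257/2) ⇒ IJQ; edges |I|=-3/20, |JQ|=53/20
  updated: d(A,IJQ)=79/4, d(IJQ,K)=21/2, d(IJQ,N)=45/4, d(IJQ,O)=33/4, d(IJQ,P)=12
3. join A+O (d=7, Q=-91) ⇒ AO; edges |A|=101/16, |O|=11/16
  updated: d(AO,IJQ)=21/2, d(AO,K)=8, d(AO,N)=27/2, d(AO,P)=13/2
4. join IJQ+N (d=45/4, Q=-237/4) ⇒ IJNQ; edges |IJQ|=39/8, |N|=51/8
  updated: d(AO,IJNQ)=51/8, d(IJNQ,K)=57/8, d(IJNQ,P)=39/8
5. join AO+IJNQ (d=51/8, Q=-53/2) ⇒ AIJNOQ; edges |AO|=61/16, |IJNQ|=41/16
  updated: d(AIJNOQ,K)=35/8, d(AIJNOQ,P)=5/2
6. join AIJNOQ+K (d=35/8, Q=-71/8) ⇒ AIJKNOQ; edges |AIJNOQ|=39/16, |K|=31/16
  updated: d(AIJKNOQ,P)=1/16
7. join AIJKNOQ+P (d=1/16) ⇒ AIJKNOPQ; edges |AIJKNOQ|=1/32, |P|=1/32
final tree: ((((A:101/16,O:11/16):61/16,((I:-3/20,(J:3/4,Q:13/4):53/20):39/8,N:51/8):41/16):39/16,K:31/16):1/32,P:1/32)
total length: 569/16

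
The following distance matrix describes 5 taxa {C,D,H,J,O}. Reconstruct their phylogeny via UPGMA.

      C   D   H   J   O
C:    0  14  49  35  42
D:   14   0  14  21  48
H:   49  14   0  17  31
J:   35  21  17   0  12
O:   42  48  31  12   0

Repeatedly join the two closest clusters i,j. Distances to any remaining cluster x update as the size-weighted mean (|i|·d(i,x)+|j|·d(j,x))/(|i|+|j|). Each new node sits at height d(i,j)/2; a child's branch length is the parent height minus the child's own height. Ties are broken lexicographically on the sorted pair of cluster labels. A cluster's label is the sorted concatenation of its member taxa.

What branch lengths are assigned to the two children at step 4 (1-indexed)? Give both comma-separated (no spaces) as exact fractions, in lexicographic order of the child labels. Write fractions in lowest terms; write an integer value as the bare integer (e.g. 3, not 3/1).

125/12,65/12

step 1: merge (J,O) at d=12; branch lengths J→6, O→6; new cluster JO
  updated: d(C,JO)=77/2, d(D,JO)=69/2, d(H,JO)=24
step 2: merge (C,D) at d=14; branch lengths C→7, D→7; new cluster CD
  updated: d(CD,H)=63/2, d(CD,JO)=73/2
step 3: merge (H,JO) at d=24; branch lengths H→12, JO→6; new cluster HJO
  updated: d(CD,HJO)=209/6
step 4: merge (CD,HJO) at d=209/6; branch lengths CD→125/12, HJO→65/12; new cluster CDHJO
final tree: ((C:7,D:7):125/12,(H:12,(J:6,O:6):6):65/12)
total length: 359/6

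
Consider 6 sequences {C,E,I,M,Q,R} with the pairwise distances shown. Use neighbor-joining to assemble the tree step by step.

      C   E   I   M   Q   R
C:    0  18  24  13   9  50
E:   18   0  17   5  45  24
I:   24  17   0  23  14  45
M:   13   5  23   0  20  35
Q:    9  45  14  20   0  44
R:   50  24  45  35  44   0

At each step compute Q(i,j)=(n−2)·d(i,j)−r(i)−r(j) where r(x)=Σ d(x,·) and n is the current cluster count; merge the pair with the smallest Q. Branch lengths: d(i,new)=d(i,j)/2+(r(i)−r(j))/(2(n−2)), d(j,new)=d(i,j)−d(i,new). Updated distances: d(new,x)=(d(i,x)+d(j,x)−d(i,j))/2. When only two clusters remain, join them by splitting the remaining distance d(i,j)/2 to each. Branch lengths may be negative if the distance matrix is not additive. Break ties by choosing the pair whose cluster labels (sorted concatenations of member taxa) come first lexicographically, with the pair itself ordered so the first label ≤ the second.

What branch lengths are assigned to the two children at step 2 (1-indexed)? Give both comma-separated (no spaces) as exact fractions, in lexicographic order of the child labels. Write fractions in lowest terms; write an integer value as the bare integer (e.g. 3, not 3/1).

step 1: merge (E,R) at d=24, Q=-211; branch lengths E→7/8, R→185/8; new cluster ER
  updated: d(C,ER)=22, d(ER,I)=19, d(ER,M)=8, d(ER,Q)=65/2
step 2: merge (ER,M) at d=8, Q=-243/2; branch lengths ER→83/12, M→13/12; new cluster EMR
  updated: d(C,EMR)=27/2, d(EMR,I)=17, d(EMR,Q)=89/4
step 3: merge (C,Q) at d=9, Q=-295/4; branch lengths C→77/16, Q→67/16; new cluster CQ
  updated: d(CQ,EMR)=107/8, d(CQ,I)=29/2
step 4: merge (CQ,EMR) at d=107/8, Q=-359/8; branch lengths CQ→87/16, EMR→127/16; new cluster CEMQR
  updated: d(CEMQR,I)=145/16
step 5: merge (CEMQR,I) at d=145/16; branch lengths CEMQR→145/32, I→145/32; new cluster CEIMQR
final tree: (((C:77/16,Q:67/16):87/16,((E:7/8,R:185/8):83/12,M:13/12):127/16):145/32,I:145/32)
total length: 1015/16

83/12,13/12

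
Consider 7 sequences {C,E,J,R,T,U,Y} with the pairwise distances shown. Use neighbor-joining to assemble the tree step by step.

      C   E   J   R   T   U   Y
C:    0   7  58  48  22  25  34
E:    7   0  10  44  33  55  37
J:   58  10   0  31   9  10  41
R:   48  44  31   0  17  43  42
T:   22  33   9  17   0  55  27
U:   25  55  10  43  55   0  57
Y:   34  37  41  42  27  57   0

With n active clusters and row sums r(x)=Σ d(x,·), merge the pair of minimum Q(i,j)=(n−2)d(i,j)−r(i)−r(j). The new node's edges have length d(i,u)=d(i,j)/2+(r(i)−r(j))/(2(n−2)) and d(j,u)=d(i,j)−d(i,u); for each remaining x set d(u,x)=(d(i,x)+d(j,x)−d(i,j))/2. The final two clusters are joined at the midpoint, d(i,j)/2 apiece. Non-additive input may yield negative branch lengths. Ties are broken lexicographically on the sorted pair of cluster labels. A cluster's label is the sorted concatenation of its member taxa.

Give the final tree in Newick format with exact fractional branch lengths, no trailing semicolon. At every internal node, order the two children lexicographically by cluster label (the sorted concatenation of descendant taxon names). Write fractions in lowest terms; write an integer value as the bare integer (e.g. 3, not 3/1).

step 1: merge (J,U) at d=10, Q=-354; branch lengths J→-18/5, U→68/5; new cluster JU
  updated: d(C,JU)=73/2, d(E,JU)=55/2, d(JU,R)=32, d(JU,T)=27, d(JU,Y)=44
step 2: merge (C,E) at d=7, Q=-268; branch lengths C→27/8, E→29/8; new cluster CE
  updated: d(CE,JU)=57/2, d(CE,R)=85/2, d(CE,T)=24, d(CE,Y)=32
step 3: merge (R,T) at d=17, Q=-355/2; branch lengths R→179/12, T→25/12; new cluster RT
  updated: d(CE,RT)=99/4, d(JU,RT)=21, d(RT,Y)=26
step 4: merge (CE,Y) at d=32, Q=-493/4; branch lengths CE→189/16, Y→323/16; new cluster CEY
  updated: d(CEY,JU)=81/4, d(CEY,RT)=75/8
step 5: merge (CEY,JU) at d=81/4, Q=-405/8; branch lengths CEY→69/16, JU→255/16; new cluster CEJUY
  updated: d(CEJUY,RT)=81/16
step 6: merge (CEJUY,RT) at d=81/16; branch lengths CEJUY→81/32, RT→81/32; new cluster CEJRTUY
final tree: ((((C:27/8,E:29/8):189/16,Y:323/16):69/16,(J:-18/5,U:68/5):255/16):81/32,(R:179/12,T:25/12):81/32)
total length: 1461/16

((((C:27/8,E:29/8):189/16,Y:323/16):69/16,(J:-18/5,U:68/5):255/16):81/32,(R:179/12,T:25/12):81/32)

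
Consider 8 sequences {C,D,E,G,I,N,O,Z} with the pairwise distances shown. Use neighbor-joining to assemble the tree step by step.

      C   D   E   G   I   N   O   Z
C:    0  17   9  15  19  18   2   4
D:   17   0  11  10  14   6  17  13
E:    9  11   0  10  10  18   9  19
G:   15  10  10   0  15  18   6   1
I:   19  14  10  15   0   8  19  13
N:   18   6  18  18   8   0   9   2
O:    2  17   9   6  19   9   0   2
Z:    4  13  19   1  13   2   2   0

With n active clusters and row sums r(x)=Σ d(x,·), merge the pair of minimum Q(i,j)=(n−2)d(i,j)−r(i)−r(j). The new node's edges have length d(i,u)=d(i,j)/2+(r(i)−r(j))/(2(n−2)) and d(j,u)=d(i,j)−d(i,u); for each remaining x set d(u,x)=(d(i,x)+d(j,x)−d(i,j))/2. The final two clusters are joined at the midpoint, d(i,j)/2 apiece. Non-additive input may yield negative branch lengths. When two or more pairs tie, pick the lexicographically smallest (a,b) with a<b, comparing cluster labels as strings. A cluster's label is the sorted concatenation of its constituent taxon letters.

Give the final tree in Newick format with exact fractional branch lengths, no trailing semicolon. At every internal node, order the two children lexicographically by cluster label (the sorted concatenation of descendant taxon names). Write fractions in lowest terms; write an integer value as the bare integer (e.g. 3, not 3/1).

iteration 1: select C,O (d=2, Q=-136); attach at lengths (8/3, -2/3); label the merged cluster CO
  updated: d(CO,D)=16, d(CO,E)=8, d(CO,G)=19/2, d(CO,I)=18, d(CO,N)=25/2, d(CO,Z)=2
iteration 2: select G,Z (d=1, Q=-217/2); attach at lengths (37/20, -17/20); label the merged cluster GZ
  updated: d(CO,GZ)=21/4, d(D,GZ)=11, d(E,GZ)=14, d(GZ,I)=27/2, d(GZ,N)=19/2
iteration 3: select CO,GZ (d=21/4, Q=-92); attach at lengths (55/16, 29/16); label the merged cluster CGOZ
  updated: d(CGOZ,D)=87/8, d(CGOZ,E)=67/8, d(CGOZ,I)=105/8, d(CGOZ,N)=67/8
iteration 4: select D,N (d=6, Q=-257/4); attach at lengths (13/4, 11/4); label the merged cluster DN
  updated: d(CGOZ,DN)=53/8, d(DN,E)=23/2, d(DN,I)=8
iteration 5: select CGOZ,E (d=67/8, Q=-165/4); attach at lengths (15/4, 37/8); label the merged cluster CEGOZ
  updated: d(CEGOZ,DN)=39/8, d(CEGOZ,I)=59/8
iteration 6: select CEGOZ,DN (d=39/8, Q=-81/4); attach at lengths (17/8, 11/4); label the merged cluster CDEGNOZ
  updated: d(CDEGNOZ,I)=21/4
iteration 7: select CDEGNOZ,I (d=21/4); attach at lengths (21/8, 21/8); label the merged cluster CDEGINOZ
final tree: (((((C:8/3,O:-2/3):55/16,(G:37/20,Z:-17/20):29/16):15/4,E:37/8):17/8,(D:13/4,N:11/4):11/4):21/8,I:21/8)
total length: 131/4

(((((C:8/3,O:-2/3):55/16,(G:37/20,Z:-17/20):29/16):15/4,E:37/8):17/8,(D:13/4,N:11/4):11/4):21/8,I:21/8)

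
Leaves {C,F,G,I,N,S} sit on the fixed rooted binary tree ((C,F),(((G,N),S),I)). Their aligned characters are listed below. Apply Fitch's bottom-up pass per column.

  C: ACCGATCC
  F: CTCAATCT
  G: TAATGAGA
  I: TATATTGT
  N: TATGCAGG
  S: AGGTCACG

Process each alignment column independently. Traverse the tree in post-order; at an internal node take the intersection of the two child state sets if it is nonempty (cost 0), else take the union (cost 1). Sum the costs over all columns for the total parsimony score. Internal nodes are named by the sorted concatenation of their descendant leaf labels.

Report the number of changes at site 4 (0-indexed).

site 0, node CF: C={A} ∪ F={C} → {A,C} (+1)
site 0, node GN: G={T} ∩ N={T} → {T} (+0)
site 0, node GNS: GN={T} ∪ S={A} → {A,T} (+1)
site 0, node GINS: GNS={A,T} ∩ I={T} → {T} (+0)
site 0, node CFGINS: CF={A,C} ∪ GINS={T} → {A,C,T} (+1)
site 1, node CF: C={C} ∪ F={T} → {C,T} (+1)
site 1, node GN: G={A} ∩ N={A} → {A} (+0)
site 1, node GNS: GN={A} ∪ S={G} → {A,G} (+1)
site 1, node GINS: GNS={A,G} ∩ I={A} → {A} (+0)
site 1, node CFGINS: CF={C,T} ∪ GINS={A} → {A,C,T} (+1)
site 2, node CF: C={C} ∩ F={C} → {C} (+0)
site 2, node GN: G={A} ∪ N={T} → {A,T} (+1)
site 2, node GNS: GN={A,T} ∪ S={G} → {A,G,T} (+1)
site 2, node GINS: GNS={A,G,T} ∩ I={T} → {T} (+0)
site 2, node CFGINS: CF={C} ∪ GINS={T} → {C,T} (+1)
site 3, node CF: C={G} ∪ F={A} → {A,G} (+1)
site 3, node GN: G={T} ∪ N={G} → {G,T} (+1)
site 3, node GNS: GN={G,T} ∩ S={T} → {T} (+0)
site 3, node GINS: GNS={T} ∪ I={A} → {A,T} (+1)
site 3, node CFGINS: CF={A,G} ∩ GINS={A,T} → {A} (+0)
site 4, node CF: C={A} ∩ F={A} → {A} (+0)
site 4, node GN: G={G} ∪ N={C} → {C,G} (+1)
site 4, node GNS: GN={C,G} ∩ S={C} → {C} (+0)
site 4, node GINS: GNS={C} ∪ I={T} → {C,T} (+1)
site 4, node CFGINS: CF={A} ∪ GINS={C,T} → {A,C,T} (+1)
site 5, node CF: C={T} ∩ F={T} → {T} (+0)
site 5, node GN: G={A} ∩ N={A} → {A} (+0)
site 5, node GNS: GN={A} ∩ S={A} → {A} (+0)
site 5, node GINS: GNS={A} ∪ I={T} → {A,T} (+1)
site 5, node CFGINS: CF={T} ∩ GINS={A,T} → {T} (+0)
site 6, node CF: C={C} ∩ F={C} → {C} (+0)
site 6, node GN: G={G} ∩ N={G} → {G} (+0)
site 6, node GNS: GN={G} ∪ S={C} → {C,G} (+1)
site 6, node GINS: GNS={C,G} ∩ I={G} → {G} (+0)
site 6, node CFGINS: CF={C} ∪ GINS={G} → {C,G} (+1)
site 7, node CF: C={C} ∪ F={T} → {C,T} (+1)
site 7, node GN: G={A} ∪ N={G} → {A,G} (+1)
site 7, node GNS: GN={A,G} ∩ S={G} → {G} (+0)
site 7, node GINS: GNS={G} ∪ I={T} → {G,T} (+1)
site 7, node CFGINS: CF={C,T} ∩ GINS={G,T} → {T} (+0)
per-site changes: [3, 3, 3, 3, 3, 1, 2, 3]; total = 21

3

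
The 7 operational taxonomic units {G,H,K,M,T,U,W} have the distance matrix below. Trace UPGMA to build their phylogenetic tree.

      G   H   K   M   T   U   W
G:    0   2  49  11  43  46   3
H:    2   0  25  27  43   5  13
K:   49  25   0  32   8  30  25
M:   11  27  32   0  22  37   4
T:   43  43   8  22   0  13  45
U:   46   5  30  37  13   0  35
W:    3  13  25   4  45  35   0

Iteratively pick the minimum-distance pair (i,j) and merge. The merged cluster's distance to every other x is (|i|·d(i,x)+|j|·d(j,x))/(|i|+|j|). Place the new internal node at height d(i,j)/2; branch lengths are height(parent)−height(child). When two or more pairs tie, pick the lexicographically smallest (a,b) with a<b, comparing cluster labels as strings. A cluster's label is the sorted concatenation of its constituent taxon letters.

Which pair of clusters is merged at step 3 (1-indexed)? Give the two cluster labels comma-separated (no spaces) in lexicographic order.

K,T

iteration 1: select G,H (d=2); attach at lengths (1, 1); label the merged cluster GH
  updated: d(GH,K)=37, d(GH,M)=19, d(GH,T)=43, d(GH,U)=51/2, d(GH,W)=8
iteration 2: select M,W (d=4); attach at lengths (2, 2); label the merged cluster MW
  updated: d(GH,MW)=27/2, d(K,MW)=57/2, d(MW,T)=67/2, d(MW,U)=36
iteration 3: select K,T (d=8); attach at lengths (4, 4); label the merged cluster KT
  updated: d(GH,KT)=40, d(KT,MW)=31, d(KT,U)=43/2
iteration 4: select GH,MW (d=27/2); attach at lengths (23/4, 19/4); label the merged cluster GHMW
  updated: d(GHMW,KT)=71/2, d(GHMW,U)=123/4
iteration 5: select KT,U (d=43/2); attach at lengths (27/4, 43/4); label the merged cluster KTU
  updated: d(GHMW,KTU)=407/12
iteration 6: select GHMW,KTU (d=407/12); attach at lengths (245/24, 149/24); label the merged cluster GHKMTUW
final tree: (((G:1,H:1):23/4,(M:2,W:2):19/4):245/24,((K:4,T:4):27/4,U:43/4):149/24)
total length: 701/12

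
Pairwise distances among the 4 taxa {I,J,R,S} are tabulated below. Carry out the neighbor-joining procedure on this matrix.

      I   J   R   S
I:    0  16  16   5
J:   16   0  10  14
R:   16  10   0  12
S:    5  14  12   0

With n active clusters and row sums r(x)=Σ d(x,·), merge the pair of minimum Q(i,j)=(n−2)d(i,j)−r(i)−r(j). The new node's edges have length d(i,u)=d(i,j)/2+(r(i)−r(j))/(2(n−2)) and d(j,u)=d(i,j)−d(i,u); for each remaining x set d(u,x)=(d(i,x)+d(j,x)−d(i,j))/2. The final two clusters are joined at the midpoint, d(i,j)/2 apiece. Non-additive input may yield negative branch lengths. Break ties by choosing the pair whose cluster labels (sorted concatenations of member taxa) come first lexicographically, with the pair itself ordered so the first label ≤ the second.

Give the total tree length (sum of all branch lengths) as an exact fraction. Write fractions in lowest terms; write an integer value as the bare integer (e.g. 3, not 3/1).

22

1. join I+S (d=5, Q=-58) ⇒ IS; edges |I|=4, |S|=1
  updated: d(IS,J)=25/2, d(IS,R)=23/2
2. join IS+J (d=25/2, Q=-34) ⇒ IJS; edges |IS|=7, |J|=11/2
  updated: d(IJS,R)=9/2
3. join IJS+R (d=9/2) ⇒ IJRS; edges |IJS|=9/4, |R|=9/4
final tree: (((I:4,S:1):7,J:11/2):9/4,R:9/4)
total length: 22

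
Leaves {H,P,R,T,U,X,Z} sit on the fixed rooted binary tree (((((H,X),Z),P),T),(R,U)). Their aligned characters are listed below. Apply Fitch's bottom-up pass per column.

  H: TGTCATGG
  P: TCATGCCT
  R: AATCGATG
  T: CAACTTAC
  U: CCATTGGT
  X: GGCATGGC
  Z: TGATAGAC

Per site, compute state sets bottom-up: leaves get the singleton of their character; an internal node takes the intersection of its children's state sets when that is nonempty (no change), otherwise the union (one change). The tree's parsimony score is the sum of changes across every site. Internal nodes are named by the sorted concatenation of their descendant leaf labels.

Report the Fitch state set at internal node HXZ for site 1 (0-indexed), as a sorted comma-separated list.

G

site 0, node HX: H={T} ∪ X={G} → {G,T} (+1)
site 0, node HXZ: HX={G,T} ∩ Z={T} → {T} (+0)
site 0, node HPXZ: HXZ={T} ∩ P={T} → {T} (+0)
site 0, node HPTXZ: HPXZ={T} ∪ T={C} → {C,T} (+1)
site 0, node RU: R={A} ∪ U={C} → {A,C} (+1)
site 0, node HPRTUXZ: HPTXZ={C,T} ∩ RU={A,C} → {C} (+0)
site 1, node HX: H={G} ∩ X={G} → {G} (+0)
site 1, node HXZ: HX={G} ∩ Z={G} → {G} (+0)
site 1, node HPXZ: HXZ={G} ∪ P={C} → {C,G} (+1)
site 1, node HPTXZ: HPXZ={C,G} ∪ T={A} → {A,C,G} (+1)
site 1, node RU: R={A} ∪ U={C} → {A,C} (+1)
site 1, node HPRTUXZ: HPTXZ={A,C,G} ∩ RU={A,C} → {A,C} (+0)
site 2, node HX: H={T} ∪ X={C} → {C,T} (+1)
site 2, node HXZ: HX={C,T} ∪ Z={A} → {A,C,T} (+1)
site 2, node HPXZ: HXZ={A,C,T} ∩ P={A} → {A} (+0)
site 2, node HPTXZ: HPXZ={A} ∩ T={A} → {A} (+0)
site 2, node RU: R={T} ∪ U={A} → {A,T} (+1)
site 2, node HPRTUXZ: HPTXZ={A} ∩ RU={A,T} → {A} (+0)
site 3, node HX: H={C} ∪ X={A} → {A,C} (+1)
site 3, node HXZ: HX={A,C} ∪ Z={T} → {A,C,T} (+1)
site 3, node HPXZ: HXZ={A,C,T} ∩ P={T} → {T} (+0)
site 3, node HPTXZ: HPXZ={T} ∪ T={C} → {C,T} (+1)
site 3, node RU: R={C} ∪ U={T} → {C,T} (+1)
site 3, node HPRTUXZ: HPTXZ={C,T} ∩ RU={C,T} → {C,T} (+0)
site 4, node HX: H={A} ∪ X={T} → {A,T} (+1)
site 4, node HXZ: HX={A,T} ∩ Z={A} → {A} (+0)
site 4, node HPXZ: HXZ={A} ∪ P={G} → {A,G} (+1)
site 4, node HPTXZ: HPXZ={A,G} ∪ T={T} → {A,G,T} (+1)
site 4, node RU: R={G} ∪ U={T} → {G,T} (+1)
site 4, node HPRTUXZ: HPTXZ={A,G,T} ∩ RU={G,T} → {G,T} (+0)
site 5, node HX: H={T} ∪ X={G} → {G,T} (+1)
site 5, node HXZ: HX={G,T} ∩ Z={G} → {G} (+0)
site 5, node HPXZ: HXZ={G} ∪ P={C} → {C,G} (+1)
site 5, node HPTXZ: HPXZ={C,G} ∪ T={T} → {C,G,T} (+1)
site 5, node RU: R={A} ∪ U={G} → {A,G} (+1)
site 5, node HPRTUXZ: HPTXZ={C,G,T} ∩ RU={A,G} → {G} (+0)
site 6, node HX: H={G} ∩ X={G} → {G} (+0)
site 6, node HXZ: HX={G} ∪ Z={A} → {A,G} (+1)
site 6, node HPXZ: HXZ={A,G} ∪ P={C} → {A,C,G} (+1)
site 6, node HPTXZ: HPXZ={A,C,G} ∩ T={A} → {A} (+0)
site 6, node RU: R={T} ∪ U={G} → {G,T} (+1)
site 6, node HPRTUXZ: HPTXZ={A} ∪ RU={G,T} → {A,G,T} (+1)
site 7, node HX: H={G} ∪ X={C} → {C,G} (+1)
site 7, node HXZ: HX={C,G} ∩ Z={C} → {C} (+0)
site 7, node HPXZ: HXZ={C} ∪ P={T} → {C,T} (+1)
site 7, node HPTXZ: HPXZ={C,T} ∩ T={C} → {C} (+0)
site 7, node RU: R={G} ∪ U={T} → {G,T} (+1)
site 7, node HPRTUXZ: HPTXZ={C} ∪ RU={G,T} → {C,G,T} (+1)
per-site changes: [3, 3, 3, 4, 4, 4, 4, 4]; total = 29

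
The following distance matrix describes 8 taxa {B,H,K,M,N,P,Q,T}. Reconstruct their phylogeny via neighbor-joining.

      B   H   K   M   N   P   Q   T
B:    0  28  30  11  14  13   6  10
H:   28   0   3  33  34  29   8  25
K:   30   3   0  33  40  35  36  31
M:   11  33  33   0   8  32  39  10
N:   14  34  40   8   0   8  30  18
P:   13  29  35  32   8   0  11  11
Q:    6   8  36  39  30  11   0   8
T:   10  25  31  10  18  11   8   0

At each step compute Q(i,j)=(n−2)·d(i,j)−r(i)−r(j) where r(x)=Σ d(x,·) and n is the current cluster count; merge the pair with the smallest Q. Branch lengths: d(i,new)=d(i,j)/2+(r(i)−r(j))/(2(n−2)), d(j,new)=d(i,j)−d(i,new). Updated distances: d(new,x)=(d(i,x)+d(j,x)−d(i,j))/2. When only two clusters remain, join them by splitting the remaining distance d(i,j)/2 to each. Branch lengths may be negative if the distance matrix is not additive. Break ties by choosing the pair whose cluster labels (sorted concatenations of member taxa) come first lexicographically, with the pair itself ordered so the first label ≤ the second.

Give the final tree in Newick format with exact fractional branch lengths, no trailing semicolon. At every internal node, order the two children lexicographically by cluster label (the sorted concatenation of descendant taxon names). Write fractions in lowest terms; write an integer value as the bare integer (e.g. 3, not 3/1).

step 1: merge (H,K) at d=3, Q=-350; branch lengths H→-5/2, K→11/2; new cluster HK
  updated: d(B,HK)=55/2, d(HK,M)=63/2, d(HK,N)=71/2, d(HK,P)=61/2, d(HK,Q)=41/2, d(HK,T)=53/2
step 2: merge (M,N) at d=8, Q=-205; branch lengths M→29/5, N→11/5; new cluster MN
  updated: d(B,MN)=17/2, d(HK,MN)=59/2, d(MN,P)=16, d(MN,Q)=61/2, d(MN,T)=10
step 3: merge (HK,Q) at d=41/2, Q=-257/2; branch lengths HK→281/16, Q→47/16; new cluster HKQ
  updated: d(B,HKQ)=13/2, d(HKQ,MN)=79/4, d(HKQ,P)=21/2, d(HKQ,T)=7
step 4: merge (B,MN) at d=17/2, Q=-267/4; branch lengths B→37/24, MN→167/24; new cluster BMN
  updated: d(BMN,HKQ)=71/8, d(BMN,P)=41/4, d(BMN,T)=23/4
step 5: merge (BMN,T) at d=23/4, Q=-297/8; branch lengths BMN→101/32, T→83/32; new cluster BMNT
  updated: d(BMNT,HKQ)=81/16, d(BMNT,P)=31/4
step 6: merge (BMNT,HKQ) at d=81/16, Q=-373/16; branch lengths BMNT→37/32, HKQ→125/32; new cluster BHKMNQT
  updated: d(BHKMNQT,P)=211/32
step 7: merge (BHKMNQT,P) at d=211/32; branch lengths BHKMNQT→211/64, P→211/64; new cluster BHKMNPQT
final tree: ((((B:37/24,(M:29/5,N:11/5):167/24):101/32,T:83/32):37/32,((H:-5/2,K:11/2):281/16,Q:47/16):125/32):211/64,P:211/64)
total length: 1837/32

((((B:37/24,(M:29/5,N:11/5):167/24):101/32,T:83/32):37/32,((H:-5/2,K:11/2):281/16,Q:47/16):125/32):211/64,P:211/64)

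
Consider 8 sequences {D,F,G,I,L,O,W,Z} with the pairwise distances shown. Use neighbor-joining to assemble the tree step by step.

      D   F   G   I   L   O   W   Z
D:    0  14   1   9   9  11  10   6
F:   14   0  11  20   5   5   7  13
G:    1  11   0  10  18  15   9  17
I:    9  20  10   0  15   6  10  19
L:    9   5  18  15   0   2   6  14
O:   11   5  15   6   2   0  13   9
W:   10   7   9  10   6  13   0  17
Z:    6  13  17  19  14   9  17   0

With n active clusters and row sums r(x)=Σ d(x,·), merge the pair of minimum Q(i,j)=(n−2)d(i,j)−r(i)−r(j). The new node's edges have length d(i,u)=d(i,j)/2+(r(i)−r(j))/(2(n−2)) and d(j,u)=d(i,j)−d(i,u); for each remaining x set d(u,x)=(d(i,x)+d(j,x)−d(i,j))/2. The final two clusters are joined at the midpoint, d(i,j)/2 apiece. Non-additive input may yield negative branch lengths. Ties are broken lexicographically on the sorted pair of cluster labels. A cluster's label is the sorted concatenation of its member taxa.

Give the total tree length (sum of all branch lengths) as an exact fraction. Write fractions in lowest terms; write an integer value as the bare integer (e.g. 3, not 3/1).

iteration 1: select D,G (d=1, Q=-135); attach at lengths (-5/4, 9/4); label the merged cluster DG
  updated: d(DG,F)=12, d(DG,I)=9, d(DG,L)=13, d(DG,O)=25/2, d(DG,W)=9, d(DG,Z)=11
iteration 2: select DG,I (d=9, Q=-201/2); attach at lengths (13/4, 23/4); label the merged cluster DGI
  updated: d(DGI,F)=23/2, d(DGI,L)=19/2, d(DGI,O)=19/4, d(DGI,W)=5, d(DGI,Z)=21/2
iteration 3: select DGI,W (d=5, Q=-277/4); attach at lengths (53/32, 107/32); label the merged cluster DGIW
  updated: d(DGIW,F)=27/4, d(DGIW,L)=21/4, d(DGIW,O)=51/8, d(DGIW,Z)=45/4
iteration 4: select DGIW,Z (d=45/4, Q=-345/8); attach at lengths (43/16, 137/16); label the merged cluster DGIWZ
  updated: d(DGIWZ,F)=17/4, d(DGIWZ,L)=4, d(DGIWZ,O)=33/16
iteration 5: select DGIWZ,F (d=17/4, Q=-257/16); attach at lengths (73/64, 199/64); label the merged cluster DFGIWZ
  updated: d(DFGIWZ,L)=19/8, d(DFGIWZ,O)=45/32
iteration 6: select DFGIWZ,L (d=19/8, Q=-185/32); attach at lengths (57/64, 95/64); label the merged cluster DFGILWZ
  updated: d(DFGILWZ,O)=33/64
iteration 7: select DFGILWZ,O (d=33/64); attach at lengths (33/128, 33/128); label the merged cluster DFGILOWZ
final tree: (((((((D:-5/4,G:9/4):13/4,I:23/4):53/32,W:107/32):43/16,Z:137/16):73/64,F:199/64):57/64,L:95/64):33/128,O:33/128)
total length: 2137/64

2137/64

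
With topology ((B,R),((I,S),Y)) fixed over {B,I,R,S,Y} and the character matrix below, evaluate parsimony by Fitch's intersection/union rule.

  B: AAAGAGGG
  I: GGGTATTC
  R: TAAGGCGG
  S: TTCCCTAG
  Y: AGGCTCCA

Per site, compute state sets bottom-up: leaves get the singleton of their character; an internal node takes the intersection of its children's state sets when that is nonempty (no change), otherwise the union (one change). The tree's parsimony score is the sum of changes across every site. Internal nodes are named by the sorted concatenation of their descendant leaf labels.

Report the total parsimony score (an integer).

19

BR@0: {A} ∪ {T} = {A,T} (union, +1)
IS@0: {G} ∪ {T} = {G,T} (union, +1)
ISY@0: {G,T} ∪ {A} = {A,G,T} (union, +1)
BIRSY@0: {A,T} ∩ {A,G,T} = {A,T} (intersection, +0)
BR@1: {A} ∩ {A} = {A} (intersection, +0)
IS@1: {G} ∪ {T} = {G,T} (union, +1)
ISY@1: {G,T} ∩ {G} = {G} (intersection, +0)
BIRSY@1: {A} ∪ {G} = {A,G} (union, +1)
BR@2: {A} ∩ {A} = {A} (intersection, +0)
IS@2: {G} ∪ {C} = {C,G} (union, +1)
ISY@2: {C,G} ∩ {G} = {G} (intersection, +0)
BIRSY@2: {A} ∪ {G} = {A,G} (union, +1)
BR@3: {G} ∩ {G} = {G} (intersection, +0)
IS@3: {T} ∪ {C} = {C,T} (union, +1)
ISY@3: {C,T} ∩ {C} = {C} (intersection, +0)
BIRSY@3: {G} ∪ {C} = {C,G} (union, +1)
BR@4: {A} ∪ {G} = {A,G} (union, +1)
IS@4: {A} ∪ {C} = {A,C} (union, +1)
ISY@4: {A,C} ∪ {T} = {A,C,T} (union, +1)
BIRSY@4: {A,G} ∩ {A,C,T} = {A} (intersection, +0)
BR@5: {G} ∪ {C} = {C,G} (union, +1)
IS@5: {T} ∩ {T} = {T} (intersection, +0)
ISY@5: {T} ∪ {C} = {C,T} (union, +1)
BIRSY@5: {C,G} ∩ {C,T} = {C} (intersection, +0)
BR@6: {G} ∩ {G} = {G} (intersection, +0)
IS@6: {T} ∪ {A} = {A,T} (union, +1)
ISY@6: {A,T} ∪ {C} = {A,C,T} (union, +1)
BIRSY@6: {G} ∪ {A,C,T} = {A,C,G,T} (union, +1)
BR@7: {G} ∩ {G} = {G} (intersection, +0)
IS@7: {C} ∪ {G} = {C,G} (union, +1)
ISY@7: {C,G} ∪ {A} = {A,C,G} (union, +1)
BIRSY@7: {G} ∩ {A,C,G} = {G} (intersection, +0)
per-site changes: [3, 2, 2, 2, 3, 2, 3, 2]; total = 19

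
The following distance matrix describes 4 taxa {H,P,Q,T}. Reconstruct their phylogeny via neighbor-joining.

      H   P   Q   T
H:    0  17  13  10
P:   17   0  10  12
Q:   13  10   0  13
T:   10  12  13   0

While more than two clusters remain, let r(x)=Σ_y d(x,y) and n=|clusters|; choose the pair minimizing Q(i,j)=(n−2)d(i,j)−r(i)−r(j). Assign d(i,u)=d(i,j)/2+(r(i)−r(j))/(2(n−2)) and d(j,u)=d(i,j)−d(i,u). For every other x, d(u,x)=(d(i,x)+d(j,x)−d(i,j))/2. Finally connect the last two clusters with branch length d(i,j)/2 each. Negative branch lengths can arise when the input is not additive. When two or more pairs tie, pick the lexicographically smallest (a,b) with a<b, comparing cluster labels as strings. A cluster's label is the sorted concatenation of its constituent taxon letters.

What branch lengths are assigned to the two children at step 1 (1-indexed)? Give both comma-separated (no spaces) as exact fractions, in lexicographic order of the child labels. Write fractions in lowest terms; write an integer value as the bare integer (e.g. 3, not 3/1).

25/4,15/4

1. join H+T (d=10, Q=-55) ⇒ HT; edges |H|=25/4, |T|=15/4
  updated: d(HT,P)=19/2, d(HT,Q)=8
2. join HT+P (d=19/2, Q=-55/2) ⇒ HPT; edges |HT|=15/4, |P|=23/4
  updated: d(HPT,Q)=17/4
3. join HPT+Q (d=17/4) ⇒ HPQT; edges |HPT|=17/8, |Q|=17/8
final tree: (((H:25/4,T:15/4):15/4,P:23/4):17/8,Q:17/8)
total length: 95/4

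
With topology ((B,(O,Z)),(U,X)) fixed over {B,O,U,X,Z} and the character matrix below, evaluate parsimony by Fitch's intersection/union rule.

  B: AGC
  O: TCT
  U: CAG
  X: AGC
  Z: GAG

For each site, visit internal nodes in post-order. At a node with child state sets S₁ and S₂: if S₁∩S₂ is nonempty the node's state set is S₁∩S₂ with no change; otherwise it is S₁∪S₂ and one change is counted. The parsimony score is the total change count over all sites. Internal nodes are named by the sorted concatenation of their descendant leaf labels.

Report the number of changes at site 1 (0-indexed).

3

[col 0] OZ: children O:{T}, Z:{G} ∪→ {G,T}; cost 1
[col 0] BOZ: children B:{A}, OZ:{G,T} ∪→ {A,G,T}; cost 1
[col 0] UX: children U:{C}, X:{A} ∪→ {A,C}; cost 1
[col 0] BOUXZ: children BOZ:{A,G,T}, UX:{A,C} ∩→ {A}; cost 0
[col 1] OZ: children O:{C}, Z:{A} ∪→ {A,C}; cost 1
[col 1] BOZ: children B:{G}, OZ:{A,C} ∪→ {A,C,G}; cost 1
[col 1] UX: children U:{A}, X:{G} ∪→ {A,G}; cost 1
[col 1] BOUXZ: children BOZ:{A,C,G}, UX:{A,G} ∩→ {A,G}; cost 0
[col 2] OZ: children O:{T}, Z:{G} ∪→ {G,T}; cost 1
[col 2] BOZ: children B:{C}, OZ:{G,T} ∪→ {C,G,T}; cost 1
[col 2] UX: children U:{G}, X:{C} ∪→ {C,G}; cost 1
[col 2] BOUXZ: children BOZ:{C,G,T}, UX:{C,G} ∩→ {C,G}; cost 0
per-site changes: [3, 3, 3]; total = 9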